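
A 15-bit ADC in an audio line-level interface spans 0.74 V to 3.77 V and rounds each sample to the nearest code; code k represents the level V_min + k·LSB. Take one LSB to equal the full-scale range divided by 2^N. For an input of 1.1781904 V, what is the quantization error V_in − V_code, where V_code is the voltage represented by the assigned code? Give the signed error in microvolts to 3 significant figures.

−16.7 µV

Span: 3.77 V − (0.74 V) = 3.03 V. LSB = 3.03 V / 2^15 ≈ 92.47 µV.
Position in LSBs: (1.1781904 − (0.74)) × 32768/3.03 = 4738.8195; rounding gives k = 4739.
V_code = V_min + k × range/2^15 = 0.74 + 4739 × 3.03/32768 = 1.1782070923 V.
Error = V_in − V_code = 1.1781904 − (1.1782070923) = −16.7 µV.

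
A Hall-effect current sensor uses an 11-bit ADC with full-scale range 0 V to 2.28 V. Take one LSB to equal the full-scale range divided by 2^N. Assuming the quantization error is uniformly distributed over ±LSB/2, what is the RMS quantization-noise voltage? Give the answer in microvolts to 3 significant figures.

321 µV

V_FS = 2.28 V.
LSB = 2.28 V ÷ 2^11 = 2.28/2048 V = 1.1133 mV.
RMS of a uniform error over width LSB is LSB/√12 = 321 µV.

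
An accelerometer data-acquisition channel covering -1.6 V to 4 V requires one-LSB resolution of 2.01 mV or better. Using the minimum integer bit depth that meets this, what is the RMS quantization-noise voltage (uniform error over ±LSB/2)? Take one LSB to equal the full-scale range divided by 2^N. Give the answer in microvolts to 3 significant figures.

395 µV

Span: 4 V − (-1.6 V) = 5.6 V.
5.6 V / 2.01 mV = 2786. Since 2^11 = 2048 and 2^12 = 4096, N = 12.
Step size = 5.6/4096 V = 1.3672 mV.
RMS noise = LSB/√12 = 395 µV.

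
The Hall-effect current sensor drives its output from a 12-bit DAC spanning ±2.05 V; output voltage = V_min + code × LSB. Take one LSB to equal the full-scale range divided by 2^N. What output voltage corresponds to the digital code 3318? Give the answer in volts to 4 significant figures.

1.271 V

Full-scale range = 2.05 V − (-2.05 V) = 4.1 V. LSB = 4.1 V / 2^12.
V_out = -2.05 + 3318 × (4.1/4096) V
      = -2.05 + 3.32124 = 1.27124 V.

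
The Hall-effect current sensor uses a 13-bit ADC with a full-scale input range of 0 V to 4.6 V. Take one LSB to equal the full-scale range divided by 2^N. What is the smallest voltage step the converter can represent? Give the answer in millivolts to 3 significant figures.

Full-scale range = 4.6 V.
Number of codes = 2^13 = 8192.
One LSB is 4.6 V / 8192 = 0.562 mV.

0.562 mV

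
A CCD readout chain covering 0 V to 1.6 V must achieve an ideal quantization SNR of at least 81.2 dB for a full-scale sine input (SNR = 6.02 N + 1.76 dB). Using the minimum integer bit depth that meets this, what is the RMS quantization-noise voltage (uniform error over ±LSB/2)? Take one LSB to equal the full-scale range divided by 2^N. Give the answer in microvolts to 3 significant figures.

28.2 µV

Span = 1.6 V.
Required N = ⌈(81.2 − 1.76)/6.02⌉ = ⌈13.196⌉ = 14.
One LSB is 1.6 V / 16384 = 97.656 µV.
V_rms = LSB/√12 = 28.2 µV.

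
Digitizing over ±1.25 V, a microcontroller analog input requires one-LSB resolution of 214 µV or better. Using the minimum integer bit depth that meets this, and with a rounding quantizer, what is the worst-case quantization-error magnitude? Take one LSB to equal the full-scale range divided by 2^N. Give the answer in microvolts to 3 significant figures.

Span: 1.25 V − (-1.25 V) = 2.5 V.
Required number of levels: 2.5/214 µV = 11682; smallest N with 2^N ≥ that is 14.
Step size = 2.5/16384 V = 152.59 µV.
|e|_max = LSB/2 = 76.3 µV.

76.3 µV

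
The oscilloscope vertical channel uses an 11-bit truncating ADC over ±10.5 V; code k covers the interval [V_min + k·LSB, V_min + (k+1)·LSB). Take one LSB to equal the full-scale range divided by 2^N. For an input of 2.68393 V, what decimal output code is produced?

Full-scale range = 10.5 V − (-10.5 V) = 21 V. LSB = 21 V / 2^11 ≈ 10.25 mV.
V_in − V_min = 2.68393 − (-10.5) = 13.18393 V.
Divide by LSB: 13.18393 × 2048/21 = 1285.7471.
Truncating gives code 1285.

1285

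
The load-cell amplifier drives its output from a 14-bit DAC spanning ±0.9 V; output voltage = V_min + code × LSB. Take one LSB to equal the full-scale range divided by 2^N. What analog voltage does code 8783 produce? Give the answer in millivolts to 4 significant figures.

64.93 mV

Full-scale range = 0.9 V − (-0.9 V) = 1.8 V. LSB = 1.8 V / 2^14.
V_out = -0.9 + 8783 × (1.8/16384) V
      = -0.9 + 0.964929 = 0.0649292 V.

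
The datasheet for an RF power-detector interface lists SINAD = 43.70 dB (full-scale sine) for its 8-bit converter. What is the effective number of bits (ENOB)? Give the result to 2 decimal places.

ENOB = (SINAD − 1.76) / 6.02 = (43.70 − 1.76) / 6.02 = 41.94 / 6.02 = 6.9668.

6.97 bits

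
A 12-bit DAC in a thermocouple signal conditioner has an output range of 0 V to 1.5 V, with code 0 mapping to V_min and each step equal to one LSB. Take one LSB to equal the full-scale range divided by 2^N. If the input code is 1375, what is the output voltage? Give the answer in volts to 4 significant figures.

0.5035 V

Full-scale range = 1.5 V. LSB = 1.5 V / 2^12.
Output = V_min + (1375/4096) × range = 0 + 0.335693 × 1.5 V
      = 0 + 0.503540 = 0.503540 V.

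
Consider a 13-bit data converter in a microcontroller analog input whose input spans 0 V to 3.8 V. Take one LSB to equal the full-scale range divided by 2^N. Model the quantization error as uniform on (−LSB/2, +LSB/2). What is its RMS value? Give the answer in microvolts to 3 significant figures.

134 µV

Range is 3.8 V.
One LSB is 3.8 V / 8192 = 463.87 µV.
For a uniform distribution on [−LSB/2, +LSB/2], V_rms = LSB/√12 = 463.87 µV/3.4641 = 134 µV.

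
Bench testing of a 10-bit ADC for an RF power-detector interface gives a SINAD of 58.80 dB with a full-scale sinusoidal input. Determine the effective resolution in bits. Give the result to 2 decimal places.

Inverting SNR = 6.02 N + 1.76: N_eff = (58.80 − 1.76)/6.02 = 9.4751.

9.48 bits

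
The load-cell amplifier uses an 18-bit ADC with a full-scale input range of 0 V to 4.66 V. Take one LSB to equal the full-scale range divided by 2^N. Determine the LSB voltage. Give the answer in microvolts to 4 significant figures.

Span = 4.66 V.
There are 2^18 = 262144 steps.
Step size = 4.66/262144 V = 17.78 µV.

17.78 µV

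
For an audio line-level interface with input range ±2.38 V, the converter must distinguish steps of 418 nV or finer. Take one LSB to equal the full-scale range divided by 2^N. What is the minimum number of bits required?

24 bits

Range = 2.38 − (-2.38) = 4.76 V.
Levels needed ≥ 4.76/418 nV = 1.139e7. 2^24 = 16777216 suffices, so N_min = 24.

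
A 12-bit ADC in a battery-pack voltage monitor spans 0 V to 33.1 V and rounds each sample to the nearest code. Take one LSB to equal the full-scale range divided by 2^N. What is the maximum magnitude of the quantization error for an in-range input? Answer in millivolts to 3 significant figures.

Range is 33.1 V.
Step size = 33.1/4096 V = 8.0811 mV.
Worst-case error for round-to-nearest is half an LSB: 4.04 mV.

4.04 mV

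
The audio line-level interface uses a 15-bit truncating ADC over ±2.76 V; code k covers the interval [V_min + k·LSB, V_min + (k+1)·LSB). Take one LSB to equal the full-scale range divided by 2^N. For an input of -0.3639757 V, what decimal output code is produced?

14223

Span: 2.76 V − (-2.76 V) = 5.52 V. LSB = 5.52 V / 2^15 ≈ 168.5 µV.
(V_in − V_min) × 2^15/range = (-0.3639757 − (-2.76)) × 32768/5.52 = 14223.356.
Floor → code = 14223.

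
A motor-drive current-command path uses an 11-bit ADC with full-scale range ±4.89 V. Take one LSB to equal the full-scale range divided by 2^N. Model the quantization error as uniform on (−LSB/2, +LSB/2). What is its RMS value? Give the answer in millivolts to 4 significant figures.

Full-scale range = 4.89 V − (-4.89 V) = 9.78 V.
Step size = 9.78/2048 V = 4.77539 mV.
σ_q = LSB/√12 = 4.77539 mV/3.4641 = 1.379 mV.

1.379 mV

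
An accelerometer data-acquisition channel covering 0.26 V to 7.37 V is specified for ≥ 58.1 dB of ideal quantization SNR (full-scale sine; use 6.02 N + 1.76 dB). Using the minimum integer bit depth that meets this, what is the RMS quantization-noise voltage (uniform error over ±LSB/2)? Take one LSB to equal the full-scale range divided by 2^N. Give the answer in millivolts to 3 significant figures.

The full-scale span is 7.37 − (0.26) = 7.11 V.
6.02 N + 1.76 ≥ 58.1 gives N ≥ 9.359, so the minimum integer is 10.
One LSB is 7.11 V / 1024 = 6.9434 mV.
σ_q = LSB/√12 = 6.9434 mV/3.4641 = 2.00 mV.

2.00 mV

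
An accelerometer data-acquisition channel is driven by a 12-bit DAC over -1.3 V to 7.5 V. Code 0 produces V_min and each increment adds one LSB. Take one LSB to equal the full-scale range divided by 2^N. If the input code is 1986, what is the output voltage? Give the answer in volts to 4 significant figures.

2.967 V

Range = 7.5 − (-1.3) = 8.8 V. LSB = 8.8 V / 2^12.
Output = V_min + (1986/4096) × range = -1.3 + 0.484863 × 8.8 V
      = -1.3 + 4.26680 = 2.96680 V.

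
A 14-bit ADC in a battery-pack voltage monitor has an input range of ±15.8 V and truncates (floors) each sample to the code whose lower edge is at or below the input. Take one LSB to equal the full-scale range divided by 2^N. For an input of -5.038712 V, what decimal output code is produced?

Span: 15.8 V − (-15.8 V) = 31.6 V. LSB = 31.6 V / 2^14 ≈ 1.929 mV.
(V_in − V_min) × 2^14/range = (-5.038712 − (-15.8)) × 16384/31.6 = 5579.523.
Floor → code = 5579.

5579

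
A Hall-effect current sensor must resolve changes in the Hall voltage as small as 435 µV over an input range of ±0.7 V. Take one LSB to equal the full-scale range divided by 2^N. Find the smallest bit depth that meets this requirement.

The full-scale span is 0.7 − (-0.7) = 1.4 V.
Required number of levels: 1.4/435 µV = 3218.4; smallest N with 2^N ≥ that is 12.

12 bits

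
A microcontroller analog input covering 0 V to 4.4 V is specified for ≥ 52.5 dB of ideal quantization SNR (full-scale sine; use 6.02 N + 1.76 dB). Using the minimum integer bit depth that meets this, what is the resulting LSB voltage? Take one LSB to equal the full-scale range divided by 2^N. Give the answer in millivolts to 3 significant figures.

8.59 mV

Range is 4.4 V.
Required N = ⌈(52.5 − 1.76)/6.02⌉ = ⌈8.429⌉ = 9.
Step size = 4.4/512 V = 8.59 mV.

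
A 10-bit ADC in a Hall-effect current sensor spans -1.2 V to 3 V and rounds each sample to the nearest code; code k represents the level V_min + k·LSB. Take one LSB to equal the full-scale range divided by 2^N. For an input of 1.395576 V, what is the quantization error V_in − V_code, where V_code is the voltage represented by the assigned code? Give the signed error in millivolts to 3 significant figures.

Span: 3 V − (-1.2 V) = 4.2 V. LSB = 4.2 V / 2^10 ≈ 4.102 mV.
(1.395576 − (-1.2)) / LSB = 2.595576 × 1024/4.2 = 632.8261. Nearest integer: k = 633.
V_code = V_min + k × range/2^10 = -1.2 + 633 × 4.2/1024 = 1.396289063 V.
Error = V_in − V_code = 1.395576 − (1.396289063) = −0.713 mV.

−0.713 mV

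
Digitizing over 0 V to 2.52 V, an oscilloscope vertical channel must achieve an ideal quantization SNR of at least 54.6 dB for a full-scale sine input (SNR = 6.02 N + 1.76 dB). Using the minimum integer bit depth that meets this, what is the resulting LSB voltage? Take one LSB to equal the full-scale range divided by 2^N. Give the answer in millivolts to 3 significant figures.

Span = 2.52 V.
N ≥ (54.6 − 1.76)/6.02 = 8.777 → N_min = 9.
LSB = 2.52 V / 2^9 = 4.92 mV.

4.92 mV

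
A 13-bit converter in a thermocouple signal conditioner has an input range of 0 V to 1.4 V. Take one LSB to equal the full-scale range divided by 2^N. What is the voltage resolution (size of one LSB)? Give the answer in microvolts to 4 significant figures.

170.9 µV

Range is 1.4 V.
Number of codes = 2^13 = 8192.
LSB = 1.4 V ÷ 2^13 = 1.4/8192 V = 170.9 µV.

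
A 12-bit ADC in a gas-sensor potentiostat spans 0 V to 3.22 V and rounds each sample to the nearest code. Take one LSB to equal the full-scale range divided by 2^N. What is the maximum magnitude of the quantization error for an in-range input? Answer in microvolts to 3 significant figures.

Full-scale range = 3.22 V.
LSB = 3.22 V / 2^12 = 0.78613 mV.
|e|_max = LSB/2 = 393 µV.

393 µV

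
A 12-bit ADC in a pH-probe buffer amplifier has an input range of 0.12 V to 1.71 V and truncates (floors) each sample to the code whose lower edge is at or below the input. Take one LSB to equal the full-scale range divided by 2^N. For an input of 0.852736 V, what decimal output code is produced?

Full-scale range = 1.71 V − (0.12 V) = 1.59 V. LSB = 1.59 V / 2^12 ≈ 388.2 µV.
V_in − V_min = 0.852736 − (0.12) = 0.732736 V.
Divide by LSB: 0.732736 × 4096/1.59 = 1887.6017.
Truncating gives code 1887.

1887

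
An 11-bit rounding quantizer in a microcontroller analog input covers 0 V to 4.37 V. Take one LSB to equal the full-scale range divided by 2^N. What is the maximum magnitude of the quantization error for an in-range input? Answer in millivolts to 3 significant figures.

1.07 mV

Full-scale range = 4.37 V.
LSB = 4.37 V ÷ 2^11 = 4.37/2048 V = 2.1338 mV.
A rounding quantizer has |error| ≤ LSB/2 = 1.07 mV.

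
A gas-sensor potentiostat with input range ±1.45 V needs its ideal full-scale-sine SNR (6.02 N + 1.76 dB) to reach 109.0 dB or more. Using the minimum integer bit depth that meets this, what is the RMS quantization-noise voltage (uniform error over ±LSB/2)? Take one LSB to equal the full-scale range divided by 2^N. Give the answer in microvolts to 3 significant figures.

The full-scale span is 1.45 − (-1.45) = 2.9 V.
Required N = ⌈(109.0 − 1.76)/6.02⌉ = ⌈17.814⌉ = 18.
Step size = 2.9/262144 V = 11.063 µV.
σ_q = LSB/√12 = 11.063 µV/3.4641 = 3.19 µV.

3.19 µV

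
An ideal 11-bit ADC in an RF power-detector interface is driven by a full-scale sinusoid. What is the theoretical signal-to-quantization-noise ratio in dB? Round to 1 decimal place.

68.0 dB

For an ideal N-bit converter with full-scale sine input, SNR = 6.02 N + 1.76 dB. SNR = 6.02 × 11 + 1.76 = 66.22 + 1.76 = 67.98 dB.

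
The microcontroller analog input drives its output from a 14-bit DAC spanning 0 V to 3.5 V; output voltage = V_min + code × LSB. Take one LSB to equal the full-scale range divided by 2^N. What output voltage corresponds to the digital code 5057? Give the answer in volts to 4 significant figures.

Full-scale range = 3.5 V. LSB = 3.5 V / 2^14.
Output = V_min + (5057/16384) × range = 0 + 0.308655 × 3.5 V
      = 0 V + 1.08029 V = 1.08029 V.

1.080 V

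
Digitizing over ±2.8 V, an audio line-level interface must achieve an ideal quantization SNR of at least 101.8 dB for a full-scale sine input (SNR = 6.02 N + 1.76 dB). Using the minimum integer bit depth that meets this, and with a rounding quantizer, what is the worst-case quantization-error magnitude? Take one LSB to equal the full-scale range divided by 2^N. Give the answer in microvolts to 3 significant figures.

Full-scale range = 2.8 V − (-2.8 V) = 5.6 V.
N ≥ (101.8 − 1.76)/6.02 = 16.618 → N_min = 17.
LSB = 5.6 V / 2^17 = 42.725 µV.
|e|_max = LSB/2 = 21.4 µV.

21.4 µV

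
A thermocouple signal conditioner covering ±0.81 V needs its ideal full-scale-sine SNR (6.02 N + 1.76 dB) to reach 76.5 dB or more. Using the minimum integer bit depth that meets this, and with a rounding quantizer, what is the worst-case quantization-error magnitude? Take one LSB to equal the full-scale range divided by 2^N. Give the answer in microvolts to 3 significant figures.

98.9 µV

Range = 0.81 − (-0.81) = 1.62 V.
6.02 N + 1.76 ≥ 76.5 gives N ≥ 12.415, so the minimum integer is 13.
One LSB is 1.62 V / 8192 = 197.75 µV.
Max error for round-to-nearest is LSB/2 = 98.9 µV.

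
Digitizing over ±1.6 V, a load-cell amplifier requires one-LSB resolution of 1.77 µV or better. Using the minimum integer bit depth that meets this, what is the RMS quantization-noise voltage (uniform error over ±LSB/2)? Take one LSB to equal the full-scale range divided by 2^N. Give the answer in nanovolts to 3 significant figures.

440 nV

The full-scale span is 1.6 − (-1.6) = 3.2 V.
3.2 V / 1.77 µV = 1.808e6. Since 2^20 = 1048576 and 2^21 = 2097152, N = 21.
One LSB is 3.2 V / 2097152 = 1.5259 µV.
σ_q = LSB/√12 = 1.5259 µV/3.4641 = 440 nV.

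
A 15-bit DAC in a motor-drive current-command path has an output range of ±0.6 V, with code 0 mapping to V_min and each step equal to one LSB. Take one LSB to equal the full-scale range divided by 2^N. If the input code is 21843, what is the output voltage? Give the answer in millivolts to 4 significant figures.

The full-scale span is 0.6 − (-0.6) = 1.2 V. LSB = 1.2 V / 2^15.
V_out = V_min + code × LSB = -0.6 V + 21843 × 1.2 V / 32768
      = -0.6 V + 0.799915 V = 0.199915 V.

199.9 mV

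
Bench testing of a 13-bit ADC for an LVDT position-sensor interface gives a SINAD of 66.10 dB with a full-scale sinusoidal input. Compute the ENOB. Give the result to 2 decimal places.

10.69 bits

(66.10 − 1.76) / 6.02 = 64.34/6.02 = 10.6877 effective bits.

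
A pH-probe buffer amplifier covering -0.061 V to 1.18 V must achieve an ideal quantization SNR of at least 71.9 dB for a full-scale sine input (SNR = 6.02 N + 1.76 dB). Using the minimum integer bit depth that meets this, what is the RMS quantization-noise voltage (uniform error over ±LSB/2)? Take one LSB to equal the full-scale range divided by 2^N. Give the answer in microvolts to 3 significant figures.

Span: 1.18 V − (-0.061 V) = 1.241 V.
Required N = ⌈(71.9 − 1.76)/6.02⌉ = ⌈11.651⌉ = 12.
LSB = 1.241 V / 2^12 = 302.98 µV.
σ_q = LSB/√12 = 302.98 µV/3.4641 = 87.5 µV.

87.5 µV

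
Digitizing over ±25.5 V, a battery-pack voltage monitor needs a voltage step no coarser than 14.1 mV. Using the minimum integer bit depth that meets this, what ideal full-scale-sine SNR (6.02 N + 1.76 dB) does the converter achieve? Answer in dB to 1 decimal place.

Full-scale range = 25.5 V − (-25.5 V) = 51 V.
Need 2^N ≥ 51 V / 14.1 mV = 3617 → N_min = 12.
Ideal SNR at N = 12: 6.02·12 + 1.76 = 74.0 dB.

74.0 dB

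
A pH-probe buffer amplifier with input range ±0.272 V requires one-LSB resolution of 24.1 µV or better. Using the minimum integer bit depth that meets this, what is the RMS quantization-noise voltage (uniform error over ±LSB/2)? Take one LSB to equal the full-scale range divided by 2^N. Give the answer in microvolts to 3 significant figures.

The full-scale span is 0.272 − (-0.272) = 0.544 V.
0.544 V / 24.1 µV = 22570. Since 2^14 = 16384 and 2^15 = 32768, N = 15.
LSB = 0.544 V / 2^15 = 16.602 µV.
σ_q = LSB/√12 = 16.602 µV/3.4641 = 4.79 µV.

4.79 µV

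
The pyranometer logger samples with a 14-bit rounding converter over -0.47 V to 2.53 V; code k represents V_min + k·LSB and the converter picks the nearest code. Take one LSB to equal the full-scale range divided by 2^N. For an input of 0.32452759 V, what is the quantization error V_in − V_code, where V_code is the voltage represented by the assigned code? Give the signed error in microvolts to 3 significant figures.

+33.0 µV

Range = 2.53 − (-0.47) = 3 V. LSB = 3 V / 2^14 ≈ 183.1 µV.
(V_in − V_min)/LSB = (0.32452759 − (-0.47)) × 16384/3 = 4339.1800 → nearest code k = 4339.
Reconstructed level: -0.47 + 4339 × 3/16384 V = 0.32449462891 V.
Error = V_in − V_code = 0.32452759 − (0.32449462891) = +33.0 µV.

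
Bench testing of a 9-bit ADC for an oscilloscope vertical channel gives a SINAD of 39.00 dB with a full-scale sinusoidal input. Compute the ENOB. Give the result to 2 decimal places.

6.19 bits

(39.00 − 1.76) / 6.02 = 37.24/6.02 = 6.1860 effective bits.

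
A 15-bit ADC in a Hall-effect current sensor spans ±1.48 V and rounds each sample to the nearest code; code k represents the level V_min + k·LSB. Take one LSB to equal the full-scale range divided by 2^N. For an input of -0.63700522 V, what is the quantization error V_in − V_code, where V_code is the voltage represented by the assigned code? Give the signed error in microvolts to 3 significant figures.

Span: 1.48 V − (-1.48 V) = 2.96 V. LSB = 2.96 V / 2^15 ≈ 90.33 µV.
(V_in − V_min)/LSB = (-0.63700522 − (-1.48)) × 32768/2.96 = 9332.1801 → nearest code k = 9332.
V_code = V_min + k × range/2^15 = -1.48 + 9332 × 2.96/32768 = -0.63702148438 V.
V_in − V_code = -0.63700522 − (-0.63702148438) = +16.3 µV.

+16.3 µV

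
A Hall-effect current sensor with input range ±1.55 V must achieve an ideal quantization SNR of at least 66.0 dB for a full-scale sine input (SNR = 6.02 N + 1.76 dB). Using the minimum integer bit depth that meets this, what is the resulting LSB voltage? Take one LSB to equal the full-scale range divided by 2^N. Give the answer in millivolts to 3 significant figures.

Range = 1.55 − (-1.55) = 3.1 V.
Solving 6.02 N ≥ 66.0 − 1.76: N ≥ 10.671. Round up → N = 11.
One LSB is 3.1 V / 2048 = 1.51 mV.

1.51 mV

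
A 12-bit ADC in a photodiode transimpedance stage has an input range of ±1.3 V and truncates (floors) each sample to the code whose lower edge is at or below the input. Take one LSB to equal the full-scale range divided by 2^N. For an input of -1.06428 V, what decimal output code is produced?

371

Span: 1.3 V − (-1.3 V) = 2.6 V. LSB = 2.6 V / 2^12 ≈ 0.6348 mV.
V_in − V_min = -1.06428 − (-1.3) = 0.23572 V.
Divide by LSB: 0.23572 × 4096/2.6 = 371.3497.
Truncating gives code 371.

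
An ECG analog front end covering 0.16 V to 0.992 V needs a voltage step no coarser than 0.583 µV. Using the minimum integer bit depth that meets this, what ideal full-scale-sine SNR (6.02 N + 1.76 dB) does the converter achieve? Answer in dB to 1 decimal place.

Span: 0.992 V − (0.16 V) = 0.832 V.
Levels needed ≥ 0.832/0.583 µV = 1.427e6. 2^21 = 2097152 suffices, so N_min = 21.
Ideal SNR at N = 21: 6.02·21 + 1.76 = 128.2 dB.

128.2 dB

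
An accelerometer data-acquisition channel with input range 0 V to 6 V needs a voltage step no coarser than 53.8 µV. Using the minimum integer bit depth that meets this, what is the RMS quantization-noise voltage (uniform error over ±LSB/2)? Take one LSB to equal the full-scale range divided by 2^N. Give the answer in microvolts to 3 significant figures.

13.2 µV

Range is 6 V.
Levels needed ≥ 6/53.8 µV = 111500. 2^17 = 131072 suffices, so N_min = 17.
Step size = 6/131072 V = 45.776 µV.
V_rms = LSB/√12 = 13.2 µV.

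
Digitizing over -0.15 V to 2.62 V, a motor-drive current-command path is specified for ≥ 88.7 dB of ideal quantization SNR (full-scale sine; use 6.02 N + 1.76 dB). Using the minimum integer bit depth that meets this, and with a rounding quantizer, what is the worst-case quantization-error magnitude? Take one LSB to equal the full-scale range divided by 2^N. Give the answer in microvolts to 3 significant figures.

Full-scale range = 2.62 V − (-0.15 V) = 2.77 V.
6.02 N + 1.76 ≥ 88.7 gives N ≥ 14.442, so the minimum integer is 15.
Step size = 2.77/32768 V = 84.534 µV.
Half an LSB is 42.3 µV.

42.3 µV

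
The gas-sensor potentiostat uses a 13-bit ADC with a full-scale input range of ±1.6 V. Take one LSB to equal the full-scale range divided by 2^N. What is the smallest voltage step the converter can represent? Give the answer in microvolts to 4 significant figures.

Range = 1.6 − (-1.6) = 3.2 V.
2^13 = 8192 levels.
One LSB is 3.2 V / 8192 = 390.6 µV.

390.6 µV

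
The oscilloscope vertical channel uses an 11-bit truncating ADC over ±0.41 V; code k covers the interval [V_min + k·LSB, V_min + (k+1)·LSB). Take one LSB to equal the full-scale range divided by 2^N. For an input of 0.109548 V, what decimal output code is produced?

1297

Full-scale range = 0.41 V − (-0.41 V) = 0.82 V. LSB = 0.82 V / 2^11 ≈ 400.4 µV.
V_in − V_min = 0.109548 − (-0.41) = 0.519548 V.
Divide by LSB: 0.519548 × 2048/0.82 = 1297.6028.
Truncating gives code 1297.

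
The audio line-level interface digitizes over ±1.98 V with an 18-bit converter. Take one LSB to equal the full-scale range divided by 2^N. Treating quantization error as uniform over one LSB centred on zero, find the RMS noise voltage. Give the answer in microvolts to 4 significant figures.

4.361 µV

Span: 1.98 V − (-1.98 V) = 3.96 V.
Step size = 3.96/262144 V = 15.1062 µV.
For a uniform distribution on [−LSB/2, +LSB/2], V_rms = LSB/√12 = 15.1062 µV/3.4641 = 4.361 µV.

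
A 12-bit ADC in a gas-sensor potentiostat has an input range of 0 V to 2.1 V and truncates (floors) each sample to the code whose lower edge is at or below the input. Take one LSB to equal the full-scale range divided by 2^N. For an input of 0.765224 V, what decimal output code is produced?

1492

Span = 2.1 V. LSB = 2.1 V / 2^12 ≈ 0.5127 mV.
V_in − V_min = 0.765224 − (0) = 0.765224 V.
Divide by LSB: 0.765224 × 4096/2.1 = 1492.5512.
Truncating gives code 1492.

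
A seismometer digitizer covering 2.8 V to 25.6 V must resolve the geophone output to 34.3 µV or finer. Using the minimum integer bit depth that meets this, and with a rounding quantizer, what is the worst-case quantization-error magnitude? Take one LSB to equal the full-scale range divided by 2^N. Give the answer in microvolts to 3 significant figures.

Range = 25.6 − (2.8) = 22.8 V.
22.8 V / 34.3 µV = 664700. Since 2^19 = 524288 and 2^20 = 1048576, N = 20.
LSB = 22.8 V / 2^20 = 21.744 µV.
Max error for round-to-nearest is LSB/2 = 10.9 µV.

10.9 µV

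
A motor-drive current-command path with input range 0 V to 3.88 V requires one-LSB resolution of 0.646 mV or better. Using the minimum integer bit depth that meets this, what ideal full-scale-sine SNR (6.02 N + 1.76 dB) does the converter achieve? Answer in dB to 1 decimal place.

Span = 3.88 V.
3.88 V / 0.646 mV = 6006. Since 2^12 = 4096 and 2^13 = 8192, N = 13.
Ideal SNR at N = 13: 6.02·13 + 1.76 = 80.0 dB.

80.0 dB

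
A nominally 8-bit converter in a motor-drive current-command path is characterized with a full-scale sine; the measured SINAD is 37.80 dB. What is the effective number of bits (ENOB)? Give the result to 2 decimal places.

5.99 bits

ENOB = (SINAD − 1.76) / 6.02 = (37.80 − 1.76) / 6.02 = 36.04 / 6.02 = 5.9867.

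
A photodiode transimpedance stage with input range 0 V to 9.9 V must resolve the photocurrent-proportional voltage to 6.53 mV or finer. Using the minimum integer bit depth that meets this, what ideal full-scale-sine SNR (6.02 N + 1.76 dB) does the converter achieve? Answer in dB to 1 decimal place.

Range is 9.9 V.
Levels needed ≥ 9.9/6.53 mV = 1516. 2^11 = 2048 suffices, so N_min = 11.
SNR = 6.02 × 11 + 1.76 = 67.98 dB.

68.0 dB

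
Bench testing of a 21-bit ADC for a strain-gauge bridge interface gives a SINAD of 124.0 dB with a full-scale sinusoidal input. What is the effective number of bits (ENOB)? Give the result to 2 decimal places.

20.31 bits

Inverting SNR = 6.02 N + 1.76: N_eff = (124.0 − 1.76)/6.02 = 20.3056.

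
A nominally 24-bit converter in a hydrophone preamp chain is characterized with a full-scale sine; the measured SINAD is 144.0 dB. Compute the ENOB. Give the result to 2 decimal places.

Inverting SNR = 6.02 N + 1.76: N_eff = (144.0 − 1.76)/6.02 = 23.6279.

23.63 bits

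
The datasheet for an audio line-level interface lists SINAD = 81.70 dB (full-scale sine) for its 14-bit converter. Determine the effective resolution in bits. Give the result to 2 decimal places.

13.28 bits

Inverting SNR = 6.02 N + 1.76: N_eff = (81.70 − 1.76)/6.02 = 13.2791.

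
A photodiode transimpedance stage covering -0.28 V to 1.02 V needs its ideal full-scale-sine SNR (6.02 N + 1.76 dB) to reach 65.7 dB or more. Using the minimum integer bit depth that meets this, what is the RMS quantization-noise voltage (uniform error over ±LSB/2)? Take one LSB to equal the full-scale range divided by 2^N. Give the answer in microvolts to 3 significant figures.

183 µV

Full-scale range = 1.02 V − (-0.28 V) = 1.3 V.
Required N = ⌈(65.7 − 1.76)/6.02⌉ = ⌈10.621⌉ = 11.
LSB = 1.3 V / 2^11 = 0.63477 mV.
σ_q = LSB/√12 = 0.63477 mV/3.4641 = 183 µV.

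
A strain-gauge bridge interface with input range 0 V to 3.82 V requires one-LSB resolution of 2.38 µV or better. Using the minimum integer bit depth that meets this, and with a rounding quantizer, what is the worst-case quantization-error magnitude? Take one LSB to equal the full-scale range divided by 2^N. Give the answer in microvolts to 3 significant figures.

Range is 3.82 V.
Need 2^N ≥ 3.82 V / 2.38 µV = 1.605e6 → N_min = 21.
LSB = 3.82 V / 2^21 = 1.8215 µV.
|e|_max = LSB/2 = 0.911 µV.

0.911 µV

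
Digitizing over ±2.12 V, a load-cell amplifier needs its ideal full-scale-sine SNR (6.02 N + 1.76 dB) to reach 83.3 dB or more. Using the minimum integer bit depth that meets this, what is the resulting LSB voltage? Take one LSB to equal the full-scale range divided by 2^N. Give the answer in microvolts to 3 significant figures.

Full-scale range = 2.12 V − (-2.12 V) = 4.24 V.
6.02 N + 1.76 ≥ 83.3 gives N ≥ 13.545, so the minimum integer is 14.
LSB = 4.24 V ÷ 2^14 = 4.24/16384 V = 259 µV.

259 µV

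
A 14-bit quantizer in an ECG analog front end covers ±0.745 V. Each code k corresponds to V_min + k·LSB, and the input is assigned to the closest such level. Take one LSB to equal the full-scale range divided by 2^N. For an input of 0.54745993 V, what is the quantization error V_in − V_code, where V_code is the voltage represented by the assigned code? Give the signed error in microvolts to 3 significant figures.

Full-scale range = 0.745 V − (-0.745 V) = 1.49 V. LSB = 1.49 V / 2^14 ≈ 90.94 µV.
(V_in − V_min)/LSB = (0.54745993 − (-0.745)) × 16384/1.49 = 14211.8547 → nearest code k = 14212.
V_code = -0.745 + (14212/16384) × 1.49 = 0.54747314453 V.
e = 0.54745993 − (0.54747314453) = −13.2 µV.

−13.2 µV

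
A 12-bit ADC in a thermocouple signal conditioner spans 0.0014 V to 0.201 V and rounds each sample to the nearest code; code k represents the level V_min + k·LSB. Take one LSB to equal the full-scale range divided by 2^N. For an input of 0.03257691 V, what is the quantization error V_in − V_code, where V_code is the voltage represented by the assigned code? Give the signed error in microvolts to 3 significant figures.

Full-scale range = 0.201 V − (0.0014 V) = 0.1996 V. LSB = 0.1996 V / 2^12 ≈ 48.73 µV.
Position in LSBs: (0.03257691 − (0.0014)) × 4096/0.1996 = 639.7827; rounding gives k = 640.
V_code = 0.0014 + (640/4096) × 0.1996 = 0.03258750000 V.
e = 0.03257691 − (0.03258750000) = −10.6 µV.

−10.6 µV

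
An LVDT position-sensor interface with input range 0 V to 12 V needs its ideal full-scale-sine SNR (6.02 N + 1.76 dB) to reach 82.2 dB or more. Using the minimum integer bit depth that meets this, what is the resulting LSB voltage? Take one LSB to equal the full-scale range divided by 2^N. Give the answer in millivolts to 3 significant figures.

Full-scale range = 12 V.
N ≥ (82.2 − 1.76)/6.02 = 13.362 → N_min = 14.
LSB = 12 V / 2^14 = 0.732 mV.

0.732 mV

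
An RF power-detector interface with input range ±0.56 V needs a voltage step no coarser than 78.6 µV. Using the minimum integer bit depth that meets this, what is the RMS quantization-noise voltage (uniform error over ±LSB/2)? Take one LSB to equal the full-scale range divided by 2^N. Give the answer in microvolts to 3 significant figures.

19.7 µV

Range = 0.56 − (-0.56) = 1.12 V.
1.12 V / 78.6 µV = 14250. Since 2^13 = 8192 and 2^14 = 16384, N = 14.
LSB = 1.12 V ÷ 2^14 = 1.12/16384 V = 68.359 µV.
V_rms = LSB/√12 = 19.7 µV.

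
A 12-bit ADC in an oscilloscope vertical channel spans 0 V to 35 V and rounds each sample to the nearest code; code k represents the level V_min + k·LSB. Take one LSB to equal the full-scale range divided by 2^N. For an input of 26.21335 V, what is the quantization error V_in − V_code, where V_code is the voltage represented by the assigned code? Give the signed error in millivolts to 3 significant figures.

V_FS = 35 V. LSB = 35 V / 2^12 ≈ 8.545 mV.
(26.21335 − (0)) / LSB = 26.21335 × 4096/35 = 3067.7109. Nearest integer: k = 3068.
V_code = 0 + (3068/4096) × 35 = 26.21582031 V.
V_in − V_code = 26.21335 − (26.21582031) = −2.47 mV.

−2.47 mV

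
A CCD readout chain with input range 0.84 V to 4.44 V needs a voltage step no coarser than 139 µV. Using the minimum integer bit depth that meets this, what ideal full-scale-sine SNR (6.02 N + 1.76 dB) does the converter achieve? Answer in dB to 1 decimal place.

92.1 dB

The full-scale span is 4.44 − (0.84) = 3.6 V.
Levels needed ≥ 3.6/139 µV = 25900. 2^15 = 32768 suffices, so N_min = 15.
SNR = 6.02 × 15 + 1.76 = 92.06 dB.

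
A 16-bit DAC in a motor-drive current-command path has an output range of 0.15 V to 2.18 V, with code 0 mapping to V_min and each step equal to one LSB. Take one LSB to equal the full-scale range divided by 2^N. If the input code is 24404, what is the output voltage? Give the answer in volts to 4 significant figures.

0.9059 V

Full-scale range = 2.18 V − (0.15 V) = 2.03 V. LSB = 2.03 V / 2^16.
V_out = 0.15 + 24404 × (2.03/65536) V
      = 0.15 + 0.755922 = 0.905922 V.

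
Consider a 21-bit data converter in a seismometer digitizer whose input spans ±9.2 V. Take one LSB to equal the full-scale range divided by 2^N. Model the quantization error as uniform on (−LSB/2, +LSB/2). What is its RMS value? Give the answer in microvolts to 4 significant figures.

2.533 µV

Range = 9.2 − (-9.2) = 18.4 V.
One LSB is 18.4 V / 2097152 = 8.77380 µV.
RMS of a uniform error over width LSB is LSB/√12 = 2.533 µV.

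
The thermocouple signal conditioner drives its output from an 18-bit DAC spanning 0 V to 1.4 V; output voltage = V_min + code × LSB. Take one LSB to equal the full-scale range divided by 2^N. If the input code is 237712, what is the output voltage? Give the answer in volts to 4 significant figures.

1.270 V

V_FS = 1.4 V. LSB = 1.4 V / 2^18.
Output = V_min + (237712/262144) × range = 0 + 0.906799 × 1.4 V
      = 0 + 1.26952 = 1.26952 V.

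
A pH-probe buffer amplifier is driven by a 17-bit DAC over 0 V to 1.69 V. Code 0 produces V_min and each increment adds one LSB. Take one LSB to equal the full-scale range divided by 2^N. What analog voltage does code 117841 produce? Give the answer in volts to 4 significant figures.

1.519 V

V_FS = 1.69 V. LSB = 1.69 V / 2^17.
V_out = 0 + 117841 × (1.69/131072) V
      = 0 + 1.51940 = 1.51940 V.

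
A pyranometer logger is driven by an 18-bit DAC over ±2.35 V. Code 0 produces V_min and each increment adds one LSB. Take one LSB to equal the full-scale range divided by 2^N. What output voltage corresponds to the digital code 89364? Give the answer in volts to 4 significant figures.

-0.7478 V

Range = 2.35 − (-2.35) = 4.7 V. LSB = 4.7 V / 2^18.
V_out = V_min + code × LSB = -2.35 V + 89364 × 4.7 V / 262144
      = -2.35 V + 1.60221 V = -0.747786 V.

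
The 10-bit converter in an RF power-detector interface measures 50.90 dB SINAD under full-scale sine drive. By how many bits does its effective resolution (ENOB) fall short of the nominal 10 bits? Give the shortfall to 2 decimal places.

ENOB = (SINAD − 1.76)/6.02 = (50.90 − 1.76)/6.02 = 8.1628 bits.
10 − 8.1628 = 1.84 bits below nominal.

1.84 bits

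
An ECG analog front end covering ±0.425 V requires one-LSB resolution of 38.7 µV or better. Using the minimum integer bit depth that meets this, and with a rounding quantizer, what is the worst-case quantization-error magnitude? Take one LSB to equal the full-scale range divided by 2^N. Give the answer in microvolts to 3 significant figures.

The full-scale span is 0.425 − (-0.425) = 0.85 V.
Need 2^N ≥ 0.85 V / 38.7 µV = 21960 → N_min = 15.
LSB = 0.85 V ÷ 2^15 = 0.85/32768 V = 25.940 µV.
Max error for round-to-nearest is LSB/2 = 13.0 µV.

13.0 µV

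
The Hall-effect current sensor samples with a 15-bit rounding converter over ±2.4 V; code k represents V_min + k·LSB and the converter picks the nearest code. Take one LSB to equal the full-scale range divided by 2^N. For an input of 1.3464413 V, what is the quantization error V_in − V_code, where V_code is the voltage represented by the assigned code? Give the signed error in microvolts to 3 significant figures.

Span: 2.4 V − (-2.4 V) = 4.8 V. LSB = 4.8 V / 2^15 ≈ 146.5 µV.
(V_in − V_min)/LSB = (1.3464413 − (-2.4)) × 32768/4.8 = 25575.7059 → nearest code k = 25576.
Reconstructed level: -2.4 + 25576 × 4.8/32768 V = 1.3464843750 V.
Error = V_in − V_code = 1.3464413 − (1.3464843750) = −43.1 µV.

−43.1 µV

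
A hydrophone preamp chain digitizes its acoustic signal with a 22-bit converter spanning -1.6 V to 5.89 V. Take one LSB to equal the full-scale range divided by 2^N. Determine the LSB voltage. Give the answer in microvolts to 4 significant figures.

1.786 µV

Span: 5.89 V − (-1.6 V) = 7.49 V.
There are 2^22 = 4194304 steps.
One LSB is 7.49 V / 4194304 = 1.786 µV.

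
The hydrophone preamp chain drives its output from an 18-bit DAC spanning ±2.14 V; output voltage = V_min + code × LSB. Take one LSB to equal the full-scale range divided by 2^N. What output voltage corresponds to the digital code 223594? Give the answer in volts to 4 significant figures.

Span: 2.14 V − (-2.14 V) = 4.28 V. LSB = 4.28 V / 2^18.
V_out = V_min + code × LSB = -2.14 V + 223594 × 4.28 V / 262144
      = -2.14 + 3.65060 = 1.51060 V.

1.511 V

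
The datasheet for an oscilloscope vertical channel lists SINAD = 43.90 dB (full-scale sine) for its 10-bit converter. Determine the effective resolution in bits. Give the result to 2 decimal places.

ENOB = (SINAD − 1.76) / 6.02 = (43.90 − 1.76) / 6.02 = 42.14 / 6.02 = 7.0000.

7.00 bits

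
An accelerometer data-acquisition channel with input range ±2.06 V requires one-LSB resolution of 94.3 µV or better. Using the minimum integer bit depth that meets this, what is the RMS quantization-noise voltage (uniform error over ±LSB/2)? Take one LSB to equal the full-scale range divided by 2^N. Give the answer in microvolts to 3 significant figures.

The full-scale span is 2.06 − (-2.06) = 4.12 V.
Levels needed ≥ 4.12/94.3 µV = 43690. 2^16 = 65536 suffices, so N_min = 16.
One LSB is 4.12 V / 65536 = 62.866 µV.
σ_q = LSB/√12 = 62.866 µV/3.4641 = 18.1 µV.

18.1 µV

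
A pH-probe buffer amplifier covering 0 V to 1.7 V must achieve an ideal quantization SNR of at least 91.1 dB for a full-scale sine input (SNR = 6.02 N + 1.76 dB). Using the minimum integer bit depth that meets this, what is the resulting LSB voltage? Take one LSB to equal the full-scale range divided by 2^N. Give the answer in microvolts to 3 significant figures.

V_FS = 1.7 V.
Required N = ⌈(91.1 − 1.76)/6.02⌉ = ⌈14.841⌉ = 15.
LSB = 1.7 V ÷ 2^15 = 1.7/32768 V = 51.9 µV.

51.9 µV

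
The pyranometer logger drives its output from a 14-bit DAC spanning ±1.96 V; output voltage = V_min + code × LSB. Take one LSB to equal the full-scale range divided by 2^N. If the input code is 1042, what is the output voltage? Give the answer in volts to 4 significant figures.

The full-scale span is 1.96 − (-1.96) = 3.92 V. LSB = 3.92 V / 2^14.
V_out = V_min + code × LSB = -1.96 V + 1042 × 3.92 V / 16384
      = -1.96 + 0.249307 = -1.71069 V.

-1.711 V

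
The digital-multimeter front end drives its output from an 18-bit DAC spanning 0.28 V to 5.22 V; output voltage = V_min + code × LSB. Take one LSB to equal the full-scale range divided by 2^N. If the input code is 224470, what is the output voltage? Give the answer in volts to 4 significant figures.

The full-scale span is 5.22 − (0.28) = 4.94 V. LSB = 4.94 V / 2^18.
V_out = 0.28 + 224470 × (4.94/262144) V
      = 0.28 + 4.23005 = 4.51005 V.

4.510 V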